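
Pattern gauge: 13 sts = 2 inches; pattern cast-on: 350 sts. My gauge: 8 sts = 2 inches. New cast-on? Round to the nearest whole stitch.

Scale factor = 8 / 13 = 0.615.
350 × 8 / 13 = 215.38 sts.
→ 215 sts.

CO 215 sts.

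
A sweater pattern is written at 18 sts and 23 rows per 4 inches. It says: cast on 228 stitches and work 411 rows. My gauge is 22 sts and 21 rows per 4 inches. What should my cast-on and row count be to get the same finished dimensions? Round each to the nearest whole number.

Cast on 279 stitches; work 375 rows.

Stitches: 228 × 22/18 = 278.67 → 279.
Rows: 411 × 21/23 = 375.26 → 375.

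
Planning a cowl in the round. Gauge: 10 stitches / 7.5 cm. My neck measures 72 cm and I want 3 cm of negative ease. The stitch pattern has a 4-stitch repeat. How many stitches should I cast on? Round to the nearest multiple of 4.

Finished = 72 − 3 = 69 cm.
10 / 7.5 = 1.333 sts/cm.
69 × 1.333 = 92.00 sts.
Nearest multiple of 4: 92.

Cast on 92 stitches.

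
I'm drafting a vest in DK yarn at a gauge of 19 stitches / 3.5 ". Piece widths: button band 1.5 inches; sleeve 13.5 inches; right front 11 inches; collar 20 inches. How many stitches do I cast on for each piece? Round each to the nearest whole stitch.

Rate = 19/3.5 = 5.429 sts per in.
button band: 1.5 × 5.429 = 8.14 → 8.
sleeve: 13.5 × 5.429 = 73.29 → 73.
right front: 11 × 5.429 = 59.71 → 60.
collar: 20 × 5.429 = 108.57 → 109.

button band 8; sleeve 73; right front 60; collar 109.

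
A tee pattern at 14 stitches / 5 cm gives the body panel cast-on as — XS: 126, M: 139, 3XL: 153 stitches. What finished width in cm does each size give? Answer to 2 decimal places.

14/5 = 2.8 sts per cm.
XS: 126 / 2.8 = 45.000 → 45.00 cm.
M: 139 / 2.8 = 49.643 → 49.64 cm.
3XL: 153 / 2.8 = 54.643 → 54.64 cm.

XS 45.00 cm; M 49.64 cm; 3XL 54.64 cm.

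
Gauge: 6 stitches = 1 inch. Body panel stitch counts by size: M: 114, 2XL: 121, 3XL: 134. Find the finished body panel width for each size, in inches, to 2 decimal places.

6/1 = 6 sts per in.
M: 114 / 6 = 19.000 → 19.00 in.
2XL: 121 / 6 = 20.167 → 20.17 in.
3XL: 134 / 6 = 22.333 → 22.33 in.

M 19.00 inches; 2XL 20.17 inches; 3XL 22.33 inches.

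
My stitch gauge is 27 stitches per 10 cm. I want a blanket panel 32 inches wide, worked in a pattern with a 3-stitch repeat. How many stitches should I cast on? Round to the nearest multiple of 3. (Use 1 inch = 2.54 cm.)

Cast on 219 stitches.

32 in = 32 × 2.54 = 81.28 cm.
27 / 10 = 2.7 sts/cm.
81.28 × 2.7 = 219.46 sts.
→ 219.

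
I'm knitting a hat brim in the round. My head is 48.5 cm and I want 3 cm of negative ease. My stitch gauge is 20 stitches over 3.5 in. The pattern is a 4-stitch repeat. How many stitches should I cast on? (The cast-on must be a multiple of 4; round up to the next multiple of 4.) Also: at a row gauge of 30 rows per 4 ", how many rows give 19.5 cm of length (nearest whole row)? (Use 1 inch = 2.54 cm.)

Cast on 104 stitches; work 58 rows.

Finished = 48.5 − 3 = 45.5 cm.
45.5 cm × 1/2.54 = 17.91 inches.
20/3.5 = 5.714 sts per in; 17.91 × 5.714 = 102.36 sts.
Next multiple of 4 → 104.
19.5 cm = 7.68 inches; × 7.5 = 57.58 → 58 rows.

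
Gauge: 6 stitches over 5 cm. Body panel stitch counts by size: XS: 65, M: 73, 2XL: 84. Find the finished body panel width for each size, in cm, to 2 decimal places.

XS 54.17 cm; M 60.83 cm; 2XL 70.00 cm.

6/5 = 1.2 sts per cm.
XS: 65 / 1.2 = 54.167 → 54.17 cm.
M: 73 / 1.2 = 60.833 → 60.83 cm.
2XL: 84 / 1.2 = 70.000 → 70.00 cm.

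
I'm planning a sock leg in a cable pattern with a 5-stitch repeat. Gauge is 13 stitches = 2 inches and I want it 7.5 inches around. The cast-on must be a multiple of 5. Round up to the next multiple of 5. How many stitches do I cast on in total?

13 / 2 = 6.5 sts per inch.
7.5 × 6.5 = 48.75 sts.
Next multiple of 5: 50.

50 stitches.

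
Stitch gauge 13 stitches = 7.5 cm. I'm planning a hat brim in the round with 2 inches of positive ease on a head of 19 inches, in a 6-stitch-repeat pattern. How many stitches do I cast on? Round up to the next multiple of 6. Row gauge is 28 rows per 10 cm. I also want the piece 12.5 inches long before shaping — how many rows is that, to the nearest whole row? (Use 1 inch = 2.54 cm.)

Cast on 96 stitches; work 89 rows.

Finished = 19 + 2 = 21 inches.
21 inches × 2.54 = 53.34 cm.
13/7.5 = 1.733 sts per cm; 53.34 × 1.733 = 92.46 sts.
Next multiple of 6 → 96.
12.5 inches = 31.75 cm; × 2.8 = 88.90 → 89 rows.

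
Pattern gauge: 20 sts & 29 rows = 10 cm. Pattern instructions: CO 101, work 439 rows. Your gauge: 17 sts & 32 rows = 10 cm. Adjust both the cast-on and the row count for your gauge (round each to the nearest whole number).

Cast on 86 stitches; work 484 rows.

Stitches: 101 × 17/20 = 85.85 → 86.
Rows: 439 × 32/29 = 484.41 → 484.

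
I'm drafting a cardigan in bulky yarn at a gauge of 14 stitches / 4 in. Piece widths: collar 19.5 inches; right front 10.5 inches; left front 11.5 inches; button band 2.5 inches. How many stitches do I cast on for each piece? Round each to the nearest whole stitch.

Rate = 14/4 = 3.5 sts per in.
collar: 19.5 × 3.5 = 68.25 → 68.
right front: 10.5 × 3.5 = 36.75 → 37.
left front: 11.5 × 3.5 = 40.25 → 40.
button band: 2.5 × 3.5 = 8.75 → 9.

collar 68; right front 37; left front 40; button band 9.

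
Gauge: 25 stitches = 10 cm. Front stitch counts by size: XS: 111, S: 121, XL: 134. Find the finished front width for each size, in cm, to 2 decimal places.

25/10 = 2.5 sts per cm.
XS: 111 / 2.5 = 44.400 → 44.40 cm.
S: 121 / 2.5 = 48.400 → 48.40 cm.
XL: 134 / 2.5 = 53.600 → 53.60 cm.

XS 44.40 cm; S 48.40 cm; XL 53.60 cm.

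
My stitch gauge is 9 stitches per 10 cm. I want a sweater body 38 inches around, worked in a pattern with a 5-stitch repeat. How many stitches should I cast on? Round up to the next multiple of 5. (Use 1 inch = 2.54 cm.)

Cast on 90 stitches.

38 in = 38 × 2.54 = 96.52 cm.
9 / 10 = 0.9 sts/cm.
96.52 × 0.9 = 86.87 sts.
→ 90.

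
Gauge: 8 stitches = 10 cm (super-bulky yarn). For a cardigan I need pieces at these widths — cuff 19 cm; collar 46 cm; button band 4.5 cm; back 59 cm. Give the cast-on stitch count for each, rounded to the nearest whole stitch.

cuff 15; collar 37; button band 4; back 47.

Rate = 8/10 = 0.8 sts per cm.
cuff: 19 × 0.8 = 15.20 → 15.
collar: 46 × 0.8 = 36.80 → 37.
button band: 4.5 × 0.8 = 3.60 → 4.
back: 59 × 0.8 = 47.20 → 47.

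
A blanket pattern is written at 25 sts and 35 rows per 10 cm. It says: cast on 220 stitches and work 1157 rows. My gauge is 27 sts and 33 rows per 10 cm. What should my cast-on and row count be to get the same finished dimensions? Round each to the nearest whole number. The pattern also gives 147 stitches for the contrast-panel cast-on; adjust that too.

Cast on 238 stitches; work 1091 rows; contrast-panel cast-on 159 stitches.

Stitches: 220 × 27/25 = 237.60 → 238.
Rows: 1157 × 33/35 = 1090.89 → 1091.
contrast-panel cast-on: 147 × 27/25 = 158.76 → 159.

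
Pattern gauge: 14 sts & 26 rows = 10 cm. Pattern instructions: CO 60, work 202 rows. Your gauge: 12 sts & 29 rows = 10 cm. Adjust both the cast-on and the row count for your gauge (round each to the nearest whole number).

Cast on 51 stitches; work 225 rows.

Stitches: 60 × 12/14 = 51.43 → 51.
Rows: 202 × 29/26 = 225.31 → 225.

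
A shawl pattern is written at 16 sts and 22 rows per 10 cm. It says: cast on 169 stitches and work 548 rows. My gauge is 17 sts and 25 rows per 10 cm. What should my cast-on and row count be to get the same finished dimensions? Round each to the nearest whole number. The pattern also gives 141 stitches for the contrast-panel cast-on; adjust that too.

Stitches: 169 × 17/16 = 179.56 → 180.
Rows: 548 × 25/22 = 622.73 → 623.
contrast-panel cast-on: 141 × 17/16 = 149.81 → 150.

Cast on 180 stitches; work 623 rows; contrast-panel cast-on 150 stitches.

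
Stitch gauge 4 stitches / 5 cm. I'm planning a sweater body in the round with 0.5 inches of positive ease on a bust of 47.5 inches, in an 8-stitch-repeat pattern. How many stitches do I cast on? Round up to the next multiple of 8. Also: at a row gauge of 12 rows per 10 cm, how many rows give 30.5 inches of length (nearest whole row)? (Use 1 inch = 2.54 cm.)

Finished = 47.5 + 0.5 = 48 inches.
48 inches × 2.54 = 121.92 cm.
4/5 = 0.8 sts per cm; 121.92 × 0.8 = 97.54 sts.
Next multiple of 8 → 104.
30.5 inches = 77.47 cm; × 1.2 = 92.96 → 93 rows.

Cast on 104 stitches; work 93 rows.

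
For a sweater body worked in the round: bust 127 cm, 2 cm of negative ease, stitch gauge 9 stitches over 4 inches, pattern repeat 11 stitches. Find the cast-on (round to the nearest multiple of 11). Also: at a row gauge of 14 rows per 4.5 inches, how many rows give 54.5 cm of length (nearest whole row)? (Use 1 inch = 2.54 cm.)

Finished = 127 − 2 = 125 cm.
125 cm × 1/2.54 = 49.21 inches.
9/4 = 2.25 sts per in; 49.21 × 2.25 = 110.73 sts.
Nearest multiple of 11 → 110.
54.5 cm = 21.46 inches; × 3.111 = 66.75 → 67 rows.

Cast on 110 stitches; work 67 rows.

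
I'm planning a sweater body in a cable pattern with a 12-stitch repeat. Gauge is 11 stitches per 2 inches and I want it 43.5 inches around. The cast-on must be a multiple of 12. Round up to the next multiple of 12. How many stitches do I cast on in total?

CO 240 sts.

11 / 2 = 5.5 sts per inch.
43.5 × 5.5 = 239.25 sts.
Next multiple of 12: 240.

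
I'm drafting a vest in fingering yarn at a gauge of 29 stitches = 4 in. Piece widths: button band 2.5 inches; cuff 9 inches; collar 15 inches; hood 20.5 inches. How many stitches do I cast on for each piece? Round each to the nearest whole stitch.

Rate = 29/4 = 7.25 sts per in.
button band: 2.5 × 7.25 = 18.12 → 18.
cuff: 9 × 7.25 = 65.25 → 65.
collar: 15 × 7.25 = 108.75 → 109.
hood: 20.5 × 7.25 = 148.62 → 149.

button band 18; cuff 65; collar 109; hood 149.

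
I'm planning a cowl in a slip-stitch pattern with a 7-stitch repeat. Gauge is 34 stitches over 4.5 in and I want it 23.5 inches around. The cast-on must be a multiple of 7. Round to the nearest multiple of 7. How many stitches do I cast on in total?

34 / 4.5 = 7.556 sts per inch.
23.5 × 7.556 = 177.56 sts.
Nearest multiple of 7: 175.

Cast on 175 stitches.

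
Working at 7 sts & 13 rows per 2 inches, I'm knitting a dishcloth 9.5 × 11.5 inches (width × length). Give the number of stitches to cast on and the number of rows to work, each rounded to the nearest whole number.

Stitch gauge = 7/2 = 3.5 sts/in; 9.5 × 3.5 = 33.25 → 33 sts.
Row gauge = 13/2 = 6.5 rows/in; 11.5 × 6.5 = 74.75 → 75 rows.

Cast on 33 stitches and work 75 rows.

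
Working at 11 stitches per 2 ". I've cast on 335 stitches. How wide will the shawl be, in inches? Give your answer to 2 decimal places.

60.91 inches.

11 stitches / 2 inch = 5.5 stitches per inch.
335 / 5.5 = 60.909 inches.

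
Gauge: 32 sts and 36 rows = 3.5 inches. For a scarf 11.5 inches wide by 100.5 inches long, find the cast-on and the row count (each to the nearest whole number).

Cast on 105 stitches and work 1034 rows.

Stitch gauge = 32/3.5 = 9.143 sts/in; 11.5 × 9.143 = 105.14 → 105 sts.
Row gauge = 36/3.5 = 10.286 rows/in; 100.5 × 10.286 = 1033.71 → 1034 rows.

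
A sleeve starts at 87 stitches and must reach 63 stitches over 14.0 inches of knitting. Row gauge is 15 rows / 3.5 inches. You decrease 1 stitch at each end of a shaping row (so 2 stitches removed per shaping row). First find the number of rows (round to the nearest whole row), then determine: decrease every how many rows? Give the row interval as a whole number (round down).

Decrease every 5th row.

Rows = 14.0 × 4.286 = 60.0 → 60 rows.
Stitches to remove: 24 → 12 shaping rows (at 2 st each).
60 / 12 = 5.00 → every 5 rows.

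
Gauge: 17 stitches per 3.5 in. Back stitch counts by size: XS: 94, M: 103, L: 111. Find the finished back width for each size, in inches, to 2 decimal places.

17/3.5 = 4.857 sts per in.
XS: 94 / 4.857 = 19.353 → 19.35 in.
M: 103 / 4.857 = 21.206 → 21.21 in.
L: 111 / 4.857 = 22.853 → 22.85 in.

XS 19.35 inches; M 21.21 inches; L 22.85 inches.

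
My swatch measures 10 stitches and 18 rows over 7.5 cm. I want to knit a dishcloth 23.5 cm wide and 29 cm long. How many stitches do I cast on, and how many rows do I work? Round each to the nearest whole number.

Cast on 31 stitches and work 70 rows.

Stitch gauge = 10/7.5 = 1.333 sts/cm; 23.5 × 1.333 = 31.33 → 31 sts.
Row gauge = 18/7.5 = 2.4 rows/cm; 29 × 2.4 = 69.60 → 70 rows.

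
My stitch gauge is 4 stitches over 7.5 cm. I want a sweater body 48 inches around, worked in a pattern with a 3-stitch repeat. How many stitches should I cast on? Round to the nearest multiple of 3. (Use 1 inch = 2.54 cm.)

66 stitches.

48 in = 48 × 2.54 = 121.92 cm.
4 / 7.5 = 0.533 sts/cm.
121.92 × 0.533 = 65.02 sts.
→ 66.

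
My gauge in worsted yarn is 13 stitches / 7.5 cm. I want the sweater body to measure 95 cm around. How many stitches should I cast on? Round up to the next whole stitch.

13 stitches / 7.5 cm = 1.733 stitches per cm.
95 × 1.733 = 164.67 stitches.
Round up → 165.

CO 165 sts.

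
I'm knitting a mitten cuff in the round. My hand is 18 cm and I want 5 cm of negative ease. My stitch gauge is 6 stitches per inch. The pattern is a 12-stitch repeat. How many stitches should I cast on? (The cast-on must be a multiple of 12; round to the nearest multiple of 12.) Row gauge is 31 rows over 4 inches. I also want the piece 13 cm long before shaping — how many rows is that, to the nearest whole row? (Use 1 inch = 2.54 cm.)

Finished = 18 − 5 = 13 cm.
13 cm × 1/2.54 = 5.12 inches.
6/1 = 6 sts per in; 5.12 × 6 = 30.71 sts.
Nearest multiple of 12 → 36.
13 cm = 5.12 inches; × 7.75 = 39.67 → 40 rows.

Cast on 36 stitches; work 40 rows.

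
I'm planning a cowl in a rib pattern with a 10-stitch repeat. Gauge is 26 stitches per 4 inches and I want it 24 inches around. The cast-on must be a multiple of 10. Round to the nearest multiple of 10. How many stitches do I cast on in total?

160 stitches.

26 / 4 = 6.5 sts per inch.
24 × 6.5 = 156.00 sts.
Nearest multiple of 10: 160.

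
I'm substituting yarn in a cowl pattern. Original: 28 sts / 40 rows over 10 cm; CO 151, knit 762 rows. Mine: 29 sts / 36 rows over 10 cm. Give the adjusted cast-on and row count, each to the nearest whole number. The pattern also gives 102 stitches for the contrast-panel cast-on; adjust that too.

Stitches: 151 × 29/28 = 156.39 → 156.
Rows: 762 × 36/40 = 685.80 → 686.
contrast-panel cast-on: 102 × 29/28 = 105.64 → 106.

Cast on 156 stitches; work 686 rows; contrast-panel cast-on 106 stitches.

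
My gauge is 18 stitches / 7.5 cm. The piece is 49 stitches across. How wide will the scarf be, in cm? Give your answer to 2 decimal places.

20.42 cm.

18 stitches / 7.5 cm = 2.4 stitches per cm.
49 / 2.4 = 20.417 cm.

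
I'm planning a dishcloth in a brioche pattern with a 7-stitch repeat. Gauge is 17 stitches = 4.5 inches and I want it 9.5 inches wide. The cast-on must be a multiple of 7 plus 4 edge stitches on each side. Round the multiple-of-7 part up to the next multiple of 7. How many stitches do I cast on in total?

17 / 4.5 = 3.778 sts per inch.
9.5 × 3.778 = 35.89 sts.
Less 8 edge sts → 27.89 for the repeat.
Next multiple of 7: 28.
Add back 8 edge sts → 36.

36 stitches.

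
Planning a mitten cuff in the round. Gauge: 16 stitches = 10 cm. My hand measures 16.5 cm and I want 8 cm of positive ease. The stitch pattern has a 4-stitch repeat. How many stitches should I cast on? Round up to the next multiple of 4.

Finished = 16.5 + 8 = 24.5 cm.
16 / 10 = 1.6 sts/cm.
24.5 × 1.6 = 39.20 sts.
Next multiple of 4: 40.

Cast on 40 stitches.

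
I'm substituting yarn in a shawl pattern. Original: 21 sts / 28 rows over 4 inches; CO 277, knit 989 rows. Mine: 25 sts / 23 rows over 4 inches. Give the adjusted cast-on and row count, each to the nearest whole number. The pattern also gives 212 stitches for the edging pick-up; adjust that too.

Stitches: 277 × 25/21 = 329.76 → 330.
Rows: 989 × 23/28 = 812.39 → 812.
edging pick-up: 212 × 25/21 = 252.38 → 252.

Cast on 330 stitches; work 812 rows; edging pick-up 252 stitches.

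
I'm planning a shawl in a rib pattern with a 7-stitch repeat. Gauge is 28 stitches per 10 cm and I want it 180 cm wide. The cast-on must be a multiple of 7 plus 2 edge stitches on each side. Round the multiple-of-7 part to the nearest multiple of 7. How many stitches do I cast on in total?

501 stitches.

28 / 10 = 2.8 sts per cm.
180 × 2.8 = 504.00 sts.
Less 4 edge sts → 500.00 for the repeat.
Nearest multiple of 7: 497.
Add back 4 edge sts → 501.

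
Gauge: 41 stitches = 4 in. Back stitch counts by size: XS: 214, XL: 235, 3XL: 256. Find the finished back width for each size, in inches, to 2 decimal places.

XS 20.88 inches; XL 22.93 inches; 3XL 24.98 inches.

41/4 = 10.25 sts per in.
XS: 214 / 10.25 = 20.878 → 20.88 in.
XL: 235 / 10.25 = 22.927 → 22.93 in.
3XL: 256 / 10.25 = 24.976 → 24.98 in.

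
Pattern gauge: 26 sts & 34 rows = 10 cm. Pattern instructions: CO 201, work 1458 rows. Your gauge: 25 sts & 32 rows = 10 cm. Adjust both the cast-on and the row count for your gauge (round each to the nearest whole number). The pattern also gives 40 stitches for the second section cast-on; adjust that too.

Stitches: 201 × 25/26 = 193.27 → 193.
Rows: 1458 × 32/34 = 1372.24 → 1372.
second section cast-on: 40 × 25/26 = 38.46 → 38.

Cast on 193 stitches; work 1372 rows; second section cast-on 38 stitches.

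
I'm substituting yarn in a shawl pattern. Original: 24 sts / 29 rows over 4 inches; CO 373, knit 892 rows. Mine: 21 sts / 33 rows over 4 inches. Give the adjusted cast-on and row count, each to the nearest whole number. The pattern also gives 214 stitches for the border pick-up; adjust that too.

Cast on 326 stitches; work 1015 rows; border pick-up 187 stitches.

Stitches: 373 × 21/24 = 326.38 → 326.
Rows: 892 × 33/29 = 1015.03 → 1015.
border pick-up: 214 × 21/24 = 187.25 → 187.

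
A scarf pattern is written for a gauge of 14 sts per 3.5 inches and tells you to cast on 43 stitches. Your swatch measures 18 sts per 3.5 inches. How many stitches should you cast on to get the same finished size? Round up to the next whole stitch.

Scale factor = 18 / 14 = 1.286.
43 × 18 / 14 = 55.29 sts.
→ 56 sts.

Cast on 56 stitches.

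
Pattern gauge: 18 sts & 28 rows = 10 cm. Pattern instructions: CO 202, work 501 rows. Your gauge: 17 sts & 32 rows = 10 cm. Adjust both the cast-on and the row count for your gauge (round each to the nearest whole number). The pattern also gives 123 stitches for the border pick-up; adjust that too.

Stitches: 202 × 17/18 = 190.78 → 191.
Rows: 501 × 32/28 = 572.57 → 573.
border pick-up: 123 × 17/18 = 116.17 → 116.

Cast on 191 stitches; work 573 rows; border pick-up 116 stitches.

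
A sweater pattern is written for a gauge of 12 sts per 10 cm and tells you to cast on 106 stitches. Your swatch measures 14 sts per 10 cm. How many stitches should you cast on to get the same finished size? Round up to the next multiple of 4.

Scale factor = 14 / 12 = 1.167.
106 × 14 / 12 = 123.67 sts.
→ 124 sts.

CO 124 sts.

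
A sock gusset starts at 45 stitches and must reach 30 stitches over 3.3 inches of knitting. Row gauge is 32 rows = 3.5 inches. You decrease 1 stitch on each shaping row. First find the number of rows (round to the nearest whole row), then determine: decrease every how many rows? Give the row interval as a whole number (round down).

Rows = 3.3 × 9.143 = 30.2 → 30 rows.
Stitches to remove: 15 → 15 shaping rows (at 1 st each).
30 / 15 = 2.00 → every 2 rows.

Decrease every 2nd row.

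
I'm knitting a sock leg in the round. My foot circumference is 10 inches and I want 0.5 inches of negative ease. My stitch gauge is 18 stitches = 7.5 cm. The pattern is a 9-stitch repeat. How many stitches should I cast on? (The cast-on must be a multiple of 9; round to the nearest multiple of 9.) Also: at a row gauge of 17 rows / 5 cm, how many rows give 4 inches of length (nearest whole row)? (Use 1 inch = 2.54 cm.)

Finished = 10 − 0.5 = 9.5 inches.
9.5 inches × 2.54 = 24.13 cm.
18/7.5 = 2.4 sts per cm; 24.13 × 2.4 = 57.91 sts.
Nearest multiple of 9 → 54.
4 inches = 10.16 cm; × 3.4 = 34.54 → 35 rows.

Cast on 54 stitches; work 35 rows.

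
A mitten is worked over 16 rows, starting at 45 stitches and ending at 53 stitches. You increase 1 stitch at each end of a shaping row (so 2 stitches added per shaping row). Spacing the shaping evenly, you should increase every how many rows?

Increase every 4th row.

Stitches to add: |53 − 45| = 8.
Shaping rows needed: 8 / 2 = 4.
16 rows / 4 = every 4 rows.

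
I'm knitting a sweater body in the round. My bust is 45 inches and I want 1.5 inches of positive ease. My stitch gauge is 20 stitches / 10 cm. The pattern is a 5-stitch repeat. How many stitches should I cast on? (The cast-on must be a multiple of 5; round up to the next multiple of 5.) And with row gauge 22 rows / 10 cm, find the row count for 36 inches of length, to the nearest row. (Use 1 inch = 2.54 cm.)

Cast on 240 stitches; work 201 rows.

Finished = 45 + 1.5 = 46.5 inches.
46.5 inches × 2.54 = 118.11 cm.
20/10 = 2 sts per cm; 118.11 × 2 = 236.22 sts.
Next multiple of 5 → 240.
36 inches = 91.44 cm; × 2.2 = 201.17 → 201 rows.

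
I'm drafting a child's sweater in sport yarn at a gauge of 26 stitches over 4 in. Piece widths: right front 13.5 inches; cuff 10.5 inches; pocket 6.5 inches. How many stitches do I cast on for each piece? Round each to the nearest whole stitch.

Rate = 26/4 = 6.5 sts per in.
right front: 13.5 × 6.5 = 87.75 → 88.
cuff: 10.5 × 6.5 = 68.25 → 68.
pocket: 6.5 × 6.5 = 42.25 → 42.

right front 88; cuff 68; pocket 42.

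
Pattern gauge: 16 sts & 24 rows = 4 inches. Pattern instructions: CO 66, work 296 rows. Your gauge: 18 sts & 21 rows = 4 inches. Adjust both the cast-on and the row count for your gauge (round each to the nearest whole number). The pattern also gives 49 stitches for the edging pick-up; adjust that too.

Stitches: 66 × 18/16 = 74.25 → 74.
Rows: 296 × 21/24 = 259.00 → 259.
edging pick-up: 49 × 18/16 = 55.12 → 55.

Cast on 74 stitches; work 259 rows; edging pick-up 55 stitches.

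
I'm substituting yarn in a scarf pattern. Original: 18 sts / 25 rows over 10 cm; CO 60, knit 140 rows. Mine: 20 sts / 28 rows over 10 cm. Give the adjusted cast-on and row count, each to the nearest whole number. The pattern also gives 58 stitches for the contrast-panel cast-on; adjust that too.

Stitches: 60 × 20/18 = 66.67 → 67.
Rows: 140 × 28/25 = 156.80 → 157.
contrast-panel cast-on: 58 × 20/18 = 64.44 → 64.

Cast on 67 stitches; work 157 rows; contrast-panel cast-on 64 stitches.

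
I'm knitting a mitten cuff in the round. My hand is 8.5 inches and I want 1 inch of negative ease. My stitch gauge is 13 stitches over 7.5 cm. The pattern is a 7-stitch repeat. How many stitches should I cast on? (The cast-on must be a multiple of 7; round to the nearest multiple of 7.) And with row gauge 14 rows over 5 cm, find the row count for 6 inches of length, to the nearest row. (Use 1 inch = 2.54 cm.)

Cast on 35 stitches; work 43 rows.

Finished = 8.5 − 1 = 7.5 inches.
7.5 inches × 2.54 = 19.05 cm.
13/7.5 = 1.733 sts per cm; 19.05 × 1.733 = 33.02 sts.
Nearest multiple of 7 → 35.
6 inches = 15.24 cm; × 2.8 = 42.67 → 43 rows.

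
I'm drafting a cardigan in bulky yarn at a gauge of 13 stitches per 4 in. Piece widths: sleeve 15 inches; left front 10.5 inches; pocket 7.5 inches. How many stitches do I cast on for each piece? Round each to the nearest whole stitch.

sleeve 49; left front 34; pocket 24.

Rate = 13/4 = 3.25 sts per in.
sleeve: 15 × 3.25 = 48.75 → 49.
left front: 10.5 × 3.25 = 34.12 → 34.
pocket: 7.5 × 3.25 = 24.38 → 24.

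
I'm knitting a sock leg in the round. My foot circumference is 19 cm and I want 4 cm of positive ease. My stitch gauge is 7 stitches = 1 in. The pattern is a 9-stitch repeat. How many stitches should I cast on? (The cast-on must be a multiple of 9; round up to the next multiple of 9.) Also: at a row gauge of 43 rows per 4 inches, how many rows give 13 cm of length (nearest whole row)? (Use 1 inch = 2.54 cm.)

Cast on 72 stitches; work 55 rows.

Finished = 19 + 4 = 23 cm.
23 cm × 1/2.54 = 9.06 inches.
7/1 = 7 sts per in; 9.06 × 7 = 63.39 sts.
Next multiple of 9 → 72.
13 cm = 5.12 inches; × 10.75 = 55.02 → 55 rows.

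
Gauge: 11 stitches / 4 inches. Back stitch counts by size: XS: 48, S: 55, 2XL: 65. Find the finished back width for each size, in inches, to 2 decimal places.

11/4 = 2.75 sts per in.
XS: 48 / 2.75 = 17.455 → 17.45 in.
S: 55 / 2.75 = 20.000 → 20.00 in.
2XL: 65 / 2.75 = 23.636 → 23.64 in.

XS 17.45 inches; S 20.00 inches; 2XL 23.64 inches.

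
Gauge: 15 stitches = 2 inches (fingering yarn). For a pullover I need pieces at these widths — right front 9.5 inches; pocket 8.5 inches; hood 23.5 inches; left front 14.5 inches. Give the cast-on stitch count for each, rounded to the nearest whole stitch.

right front 71; pocket 64; hood 176; left front 109.

Rate = 15/2 = 7.5 sts per in.
right front: 9.5 × 7.5 = 71.25 → 71.
pocket: 8.5 × 7.5 = 63.75 → 64.
hood: 23.5 × 7.5 = 176.25 → 176.
left front: 14.5 × 7.5 = 108.75 → 109.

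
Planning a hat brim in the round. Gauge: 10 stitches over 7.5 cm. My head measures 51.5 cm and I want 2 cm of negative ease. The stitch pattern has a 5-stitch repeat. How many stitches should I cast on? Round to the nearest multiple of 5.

CO 65 sts.

Finished = 51.5 − 2 = 49.5 cm.
10 / 7.5 = 1.333 sts/cm.
49.5 × 1.333 = 66.00 sts.
Nearest multiple of 5: 65.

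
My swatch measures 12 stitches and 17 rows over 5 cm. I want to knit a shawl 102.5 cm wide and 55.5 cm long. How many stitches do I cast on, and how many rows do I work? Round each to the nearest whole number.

Cast on 246 stitches and work 189 rows.

Stitch gauge = 12/5 = 2.4 sts/cm; 102.5 × 2.4 = 246.00 → 246 sts.
Row gauge = 17/5 = 3.4 rows/cm; 55.5 × 3.4 = 188.70 → 189 rows.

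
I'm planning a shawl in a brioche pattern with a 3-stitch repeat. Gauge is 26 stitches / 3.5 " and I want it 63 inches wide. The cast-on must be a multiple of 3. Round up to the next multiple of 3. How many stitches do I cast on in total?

468 stitches.

26 / 3.5 = 7.429 sts per inch.
63 × 7.429 = 468.00 sts.
Next multiple of 3: 468.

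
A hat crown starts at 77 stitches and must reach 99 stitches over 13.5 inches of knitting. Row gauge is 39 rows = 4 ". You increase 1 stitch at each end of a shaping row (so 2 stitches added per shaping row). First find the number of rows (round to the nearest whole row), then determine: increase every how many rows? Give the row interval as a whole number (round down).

Rows = 13.5 × 9.75 = 131.6 → 132 rows.
Stitches to add: 22 → 11 shaping rows (at 2 st each).
132 / 11 = 12.00 → every 12 rows.

Increase every 12th row.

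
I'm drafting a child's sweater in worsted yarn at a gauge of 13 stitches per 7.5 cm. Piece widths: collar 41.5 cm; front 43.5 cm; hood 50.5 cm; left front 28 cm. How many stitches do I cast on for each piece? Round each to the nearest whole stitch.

collar 72; front 75; hood 88; left front 49.

Rate = 13/7.5 = 1.733 sts per cm.
collar: 41.5 × 1.733 = 71.93 → 72.
front: 43.5 × 1.733 = 75.40 → 75.
hood: 50.5 × 1.733 = 87.53 → 88.
left front: 28 × 1.733 = 48.53 → 49.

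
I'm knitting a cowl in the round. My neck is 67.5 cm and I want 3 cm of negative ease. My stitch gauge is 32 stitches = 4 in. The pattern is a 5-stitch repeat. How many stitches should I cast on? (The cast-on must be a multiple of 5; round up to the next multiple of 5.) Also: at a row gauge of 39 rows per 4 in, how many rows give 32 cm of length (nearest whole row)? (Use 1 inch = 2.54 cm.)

Finished = 67.5 − 3 = 64.5 cm.
64.5 cm × 1/2.54 = 25.39 inches.
32/4 = 8 sts per in; 25.39 × 8 = 203.15 sts.
Next multiple of 5 → 205.
32 cm = 12.60 inches; × 9.75 = 122.83 → 123 rows.

Cast on 205 stitches; work 123 rows.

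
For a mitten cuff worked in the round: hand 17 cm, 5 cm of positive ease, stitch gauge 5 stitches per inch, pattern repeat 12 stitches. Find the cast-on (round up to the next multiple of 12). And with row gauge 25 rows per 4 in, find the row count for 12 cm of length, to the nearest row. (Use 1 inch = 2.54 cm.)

Cast on 48 stitches; work 30 rows.

Finished = 17 + 5 = 22 cm.
22 cm × 1/2.54 = 8.66 inches.
5/1 = 5 sts per in; 8.66 × 5 = 43.31 sts.
Next multiple of 12 → 48.
12 cm = 4.72 inches; × 6.25 = 29.53 → 30 rows.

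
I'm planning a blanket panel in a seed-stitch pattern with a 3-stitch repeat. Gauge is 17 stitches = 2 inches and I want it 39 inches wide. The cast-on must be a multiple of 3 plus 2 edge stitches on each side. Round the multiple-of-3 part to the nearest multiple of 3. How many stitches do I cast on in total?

331 stitches.

17 / 2 = 8.5 sts per inch.
39 × 8.5 = 331.50 sts.
Less 4 edge sts → 327.50 for the repeat.
Nearest multiple of 3: 327.
Add back 4 edge sts → 331.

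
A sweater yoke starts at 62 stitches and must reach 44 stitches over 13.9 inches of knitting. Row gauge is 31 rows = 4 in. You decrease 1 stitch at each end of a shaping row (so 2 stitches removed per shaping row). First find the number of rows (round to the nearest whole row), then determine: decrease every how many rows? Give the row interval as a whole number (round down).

Decrease every 12th row.

Rows = 13.9 × 7.75 = 107.7 → 108 rows.
Stitches to remove: 18 → 9 shaping rows (at 2 st each).
108 / 9 = 12.00 → every 12 rows.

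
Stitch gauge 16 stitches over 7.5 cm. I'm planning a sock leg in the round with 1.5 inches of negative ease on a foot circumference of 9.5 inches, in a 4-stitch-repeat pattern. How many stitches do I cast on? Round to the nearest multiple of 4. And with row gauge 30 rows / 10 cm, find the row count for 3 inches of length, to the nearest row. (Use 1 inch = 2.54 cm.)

Cast on 44 stitches; work 23 rows.

Finished = 9.5 − 1.5 = 8 inches.
8 inches × 2.54 = 20.32 cm.
16/7.5 = 2.133 sts per cm; 20.32 × 2.133 = 43.35 sts.
Nearest multiple of 4 → 44.
3 inches = 7.62 cm; × 3 = 22.86 → 23 rows.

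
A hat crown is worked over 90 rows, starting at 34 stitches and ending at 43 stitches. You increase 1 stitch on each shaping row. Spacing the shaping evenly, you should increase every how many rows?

Stitches to add: |43 − 34| = 9.
Shaping rows needed: 9 / 1 = 9.
90 rows / 9 = every 10 rows.

Increase every 10th row.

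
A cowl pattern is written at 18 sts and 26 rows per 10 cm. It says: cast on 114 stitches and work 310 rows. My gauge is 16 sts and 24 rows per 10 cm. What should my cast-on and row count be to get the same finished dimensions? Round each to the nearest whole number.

Stitches: 114 × 16/18 = 101.33 → 101.
Rows: 310 × 24/26 = 286.15 → 286.

Cast on 101 stitches; work 286 rows.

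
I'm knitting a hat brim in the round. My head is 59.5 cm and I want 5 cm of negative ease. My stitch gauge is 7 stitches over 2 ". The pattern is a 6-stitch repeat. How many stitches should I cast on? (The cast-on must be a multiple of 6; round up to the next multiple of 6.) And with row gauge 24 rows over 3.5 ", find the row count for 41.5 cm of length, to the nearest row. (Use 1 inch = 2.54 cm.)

Cast on 78 stitches; work 112 rows.

Finished = 59.5 − 5 = 54.5 cm.
54.5 cm × 1/2.54 = 21.46 inches.
7/2 = 3.5 sts per in; 21.46 × 3.5 = 75.10 sts.
Next multiple of 6 → 78.
41.5 cm = 16.34 inches; × 6.857 = 112.04 → 112 rows.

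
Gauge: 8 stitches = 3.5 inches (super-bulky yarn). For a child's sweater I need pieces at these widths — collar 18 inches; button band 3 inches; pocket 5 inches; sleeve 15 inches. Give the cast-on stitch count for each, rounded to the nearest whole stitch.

Rate = 8/3.5 = 2.286 sts per in.
collar: 18 × 2.286 = 41.14 → 41.
button band: 3 × 2.286 = 6.86 → 7.
pocket: 5 × 2.286 = 11.43 → 11.
sleeve: 15 × 2.286 = 34.29 → 34.

collar 41; button band 7; pocket 11; sleeve 34.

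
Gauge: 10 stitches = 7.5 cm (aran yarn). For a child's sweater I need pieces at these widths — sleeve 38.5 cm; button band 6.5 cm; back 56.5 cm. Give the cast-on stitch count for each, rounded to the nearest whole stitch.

sleeve 51; button band 9; back 75.

Rate = 10/7.5 = 1.333 sts per cm.
sleeve: 38.5 × 1.333 = 51.33 → 51.
button band: 6.5 × 1.333 = 8.67 → 9.
back: 56.5 × 1.333 = 75.33 → 75.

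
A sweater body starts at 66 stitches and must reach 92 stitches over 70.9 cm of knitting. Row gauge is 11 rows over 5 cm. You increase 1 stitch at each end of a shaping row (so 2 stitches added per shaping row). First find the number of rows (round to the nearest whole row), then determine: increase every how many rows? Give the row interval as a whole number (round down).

Increase every 12th row.

Rows = 70.9 × 2.2 = 156.0 → 156 rows.
Stitches to add: 26 → 13 shaping rows (at 2 st each).
156 / 13 = 12.00 → every 12 rows.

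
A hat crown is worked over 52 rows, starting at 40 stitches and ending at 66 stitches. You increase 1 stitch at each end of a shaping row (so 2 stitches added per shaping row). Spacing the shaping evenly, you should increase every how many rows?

Increase every 4th row.

Stitches to add: |66 − 40| = 26.
Shaping rows needed: 26 / 2 = 13.
52 rows / 13 = every 4 rows.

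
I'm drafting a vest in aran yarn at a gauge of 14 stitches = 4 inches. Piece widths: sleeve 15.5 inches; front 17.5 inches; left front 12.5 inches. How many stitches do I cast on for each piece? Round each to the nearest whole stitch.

sleeve 54; front 61; left front 44.

Rate = 14/4 = 3.5 sts per in.
sleeve: 15.5 × 3.5 = 54.25 → 54.
front: 17.5 × 3.5 = 61.25 → 61.
left front: 12.5 × 3.5 = 43.75 → 44.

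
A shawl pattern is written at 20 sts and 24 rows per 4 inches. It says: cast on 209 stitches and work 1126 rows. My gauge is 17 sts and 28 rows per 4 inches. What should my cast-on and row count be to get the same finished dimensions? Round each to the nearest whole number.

Stitches: 209 × 17/20 = 177.65 → 178.
Rows: 1126 × 28/24 = 1313.67 → 1314.

Cast on 178 stitches; work 1314 rows.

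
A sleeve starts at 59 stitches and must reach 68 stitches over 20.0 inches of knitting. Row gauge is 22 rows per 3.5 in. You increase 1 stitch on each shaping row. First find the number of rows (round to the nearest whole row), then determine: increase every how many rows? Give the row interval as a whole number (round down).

Rows = 20.0 × 6.286 = 125.7 → 126 rows.
Stitches to add: 9 → 9 shaping rows (at 1 st each).
126 / 9 = 14.00 → every 14 rows.

Increase every 14th row.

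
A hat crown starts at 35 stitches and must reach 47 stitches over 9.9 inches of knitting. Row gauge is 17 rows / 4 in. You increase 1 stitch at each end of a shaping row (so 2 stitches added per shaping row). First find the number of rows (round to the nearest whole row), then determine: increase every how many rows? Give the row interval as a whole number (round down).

Rows = 9.9 × 4.25 = 42.1 → 42 rows.
Stitches to add: 12 → 6 shaping rows (at 2 st each).
42 / 6 = 7.00 → every 7 rows.

Increase every 7th row.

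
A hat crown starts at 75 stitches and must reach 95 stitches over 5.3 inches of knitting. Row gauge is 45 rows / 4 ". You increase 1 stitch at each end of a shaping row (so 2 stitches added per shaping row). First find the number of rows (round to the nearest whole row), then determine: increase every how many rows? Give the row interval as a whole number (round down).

Rows = 5.3 × 11.25 = 59.6 → 60 rows.
Stitches to add: 20 → 10 shaping rows (at 2 st each).
60 / 10 = 6.00 → every 6 rows.

Increase every 6th row.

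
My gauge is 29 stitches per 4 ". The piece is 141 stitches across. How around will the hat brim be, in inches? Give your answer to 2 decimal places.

19.45 inches.

29 stitches / 4 inch = 7.25 stitches per inch.
141 / 7.25 = 19.448 inches.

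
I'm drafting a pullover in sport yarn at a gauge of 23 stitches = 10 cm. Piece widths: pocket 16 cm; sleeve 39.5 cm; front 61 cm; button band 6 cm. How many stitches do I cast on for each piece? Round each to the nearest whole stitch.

pocket 37; sleeve 91; front 140; button band 14.

Rate = 23/10 = 2.3 sts per cm.
pocket: 16 × 2.3 = 36.80 → 37.
sleeve: 39.5 × 2.3 = 90.85 → 91.
front: 61 × 2.3 = 140.30 → 140.
button band: 6 × 2.3 = 13.80 → 14.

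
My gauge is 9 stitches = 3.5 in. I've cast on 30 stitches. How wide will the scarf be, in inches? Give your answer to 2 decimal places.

11.67 inches.

9 stitches / 3.5 inch = 2.571 stitches per inch.
30 / 2.571 = 11.667 inches.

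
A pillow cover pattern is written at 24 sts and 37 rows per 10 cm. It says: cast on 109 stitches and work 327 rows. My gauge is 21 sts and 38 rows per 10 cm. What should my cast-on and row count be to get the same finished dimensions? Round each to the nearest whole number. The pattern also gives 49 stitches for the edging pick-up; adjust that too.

Stitches: 109 × 21/24 = 95.38 → 95.
Rows: 327 × 38/37 = 335.84 → 336.
edging pick-up: 49 × 21/24 = 42.88 → 43.

Cast on 95 stitches; work 336 rows; edging pick-up 43 stitches.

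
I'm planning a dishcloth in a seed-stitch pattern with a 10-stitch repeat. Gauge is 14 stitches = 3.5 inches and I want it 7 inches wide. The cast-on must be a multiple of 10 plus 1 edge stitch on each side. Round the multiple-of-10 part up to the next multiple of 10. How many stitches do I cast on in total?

CO 32 sts.

14 / 3.5 = 4 sts per inch.
7 × 4 = 28.00 sts.
Less 2 edge sts → 26.00 for the repeat.
Next multiple of 10: 30.
Add back 2 edge sts → 32.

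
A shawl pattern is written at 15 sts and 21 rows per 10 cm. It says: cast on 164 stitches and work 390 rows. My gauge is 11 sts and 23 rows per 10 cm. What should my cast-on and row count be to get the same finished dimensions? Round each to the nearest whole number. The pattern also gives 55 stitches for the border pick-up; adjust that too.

Stitches: 164 × 11/15 = 120.27 → 120.
Rows: 390 × 23/21 = 427.14 → 427.
border pick-up: 55 × 11/15 = 40.33 → 40.

Cast on 120 stitches; work 427 rows; border pick-up 40 stitches.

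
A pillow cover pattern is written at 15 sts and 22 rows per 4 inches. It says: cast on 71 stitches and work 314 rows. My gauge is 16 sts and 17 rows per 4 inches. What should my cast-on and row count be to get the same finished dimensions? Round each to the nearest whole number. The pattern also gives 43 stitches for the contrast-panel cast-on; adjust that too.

Cast on 76 stitches; work 243 rows; contrast-panel cast-on 46 stitches.

Stitches: 71 × 16/15 = 75.73 → 76.
Rows: 314 × 17/22 = 242.64 → 243.
contrast-panel cast-on: 43 × 16/15 = 45.87 → 46.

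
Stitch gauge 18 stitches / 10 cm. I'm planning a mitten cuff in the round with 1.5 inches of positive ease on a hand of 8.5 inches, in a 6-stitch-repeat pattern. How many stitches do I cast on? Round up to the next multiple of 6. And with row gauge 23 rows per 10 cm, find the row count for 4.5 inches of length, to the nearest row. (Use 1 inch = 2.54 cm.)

Finished = 8.5 + 1.5 = 10 inches.
10 inches × 2.54 = 25.40 cm.
18/10 = 1.8 sts per cm; 25.40 × 1.8 = 45.72 sts.
Next multiple of 6 → 48.
4.5 inches = 11.43 cm; × 2.3 = 26.29 → 26 rows.

Cast on 48 stitches; work 26 rows.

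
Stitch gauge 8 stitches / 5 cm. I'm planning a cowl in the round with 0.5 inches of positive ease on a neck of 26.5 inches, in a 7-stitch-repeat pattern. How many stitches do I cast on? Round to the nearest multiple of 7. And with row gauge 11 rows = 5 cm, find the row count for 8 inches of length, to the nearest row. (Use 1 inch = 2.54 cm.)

Finished = 26.5 + 0.5 = 27 inches.
27 inches × 2.54 = 68.58 cm.
8/5 = 1.6 sts per cm; 68.58 × 1.6 = 109.73 sts.
Nearest multiple of 7 → 112.
8 inches = 20.32 cm; × 2.2 = 44.70 → 45 rows.

Cast on 112 stitches; work 45 rows.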